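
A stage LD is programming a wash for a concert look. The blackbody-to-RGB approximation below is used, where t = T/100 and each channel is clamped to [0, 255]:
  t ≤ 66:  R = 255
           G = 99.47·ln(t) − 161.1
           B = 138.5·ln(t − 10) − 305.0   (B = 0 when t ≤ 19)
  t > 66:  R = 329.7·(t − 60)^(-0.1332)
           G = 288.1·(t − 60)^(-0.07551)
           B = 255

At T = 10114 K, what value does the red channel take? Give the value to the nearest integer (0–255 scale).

201

t = 10114/100 = 101.14; the t > 66 branch applies.
R = 329.7·(101.14 − 60)^(-0.1332) = 329.7·41.14^(-0.1332) = 329.7·0.60951 = 200.955.
Rounded: 201.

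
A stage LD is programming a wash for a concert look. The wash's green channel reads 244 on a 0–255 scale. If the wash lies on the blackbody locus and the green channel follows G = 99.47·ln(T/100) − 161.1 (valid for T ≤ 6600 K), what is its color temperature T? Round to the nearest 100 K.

5900 K

ln t = (244 + 161.1) / 99.47 = 4.0726.
t = e^4.0726 = 58.709.
T = 100·t = 5871 K → 5900 K to the nearest 100 K.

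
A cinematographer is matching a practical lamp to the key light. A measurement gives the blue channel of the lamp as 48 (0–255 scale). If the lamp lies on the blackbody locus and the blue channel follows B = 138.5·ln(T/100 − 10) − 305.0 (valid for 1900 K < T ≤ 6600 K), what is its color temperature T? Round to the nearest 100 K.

ln(t − 10) = (48 + 305.0) / 138.5 = 2.5487.
t − 10 = e^2.5487 = 12.791, so t = 22.791.
T = 100·t = 2279 K → 2300 K to the nearest 100 K.

2300 K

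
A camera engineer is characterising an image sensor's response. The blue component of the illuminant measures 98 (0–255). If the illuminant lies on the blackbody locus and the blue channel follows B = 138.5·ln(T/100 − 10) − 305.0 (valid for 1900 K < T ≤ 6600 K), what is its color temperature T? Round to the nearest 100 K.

ln(t − 10) = (98 + 305.0) / 138.5 = 2.9097.
t − 10 = e^2.9097 = 18.352, so t = 28.352.
T = 100·t = 2835 K → 2800 K to the nearest 100 K.

2800 K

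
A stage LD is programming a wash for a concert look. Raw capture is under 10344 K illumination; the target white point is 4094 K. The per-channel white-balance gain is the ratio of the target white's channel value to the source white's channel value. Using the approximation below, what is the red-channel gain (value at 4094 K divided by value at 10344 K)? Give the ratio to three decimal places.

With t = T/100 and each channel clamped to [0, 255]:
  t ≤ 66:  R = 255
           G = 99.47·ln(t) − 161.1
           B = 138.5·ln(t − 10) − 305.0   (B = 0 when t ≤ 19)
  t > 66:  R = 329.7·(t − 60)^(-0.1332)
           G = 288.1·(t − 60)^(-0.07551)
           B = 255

At 10344 K (t = 103.44):
  R = 329.7·(103.44 − 60)^(-0.1332) = 329.7·43.44^(-0.1332) = 329.7·0.60511 = 199.504.
At 4094 K (t = 40.94):
  R = 255 by definition for t ≤ 66.
Gain = 255.000 / 199.504 = 1.2782 → 1.278.

1.278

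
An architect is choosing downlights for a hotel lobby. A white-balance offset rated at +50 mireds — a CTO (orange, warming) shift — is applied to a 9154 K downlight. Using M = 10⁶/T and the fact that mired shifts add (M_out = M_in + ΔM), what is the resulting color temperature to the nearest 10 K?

M_in = 10⁶/9154 = 109.24 mireds.
M_out = 109.24 + (+50) = 159.24 mireds.
T_out = 10⁶/159.24 = 6279.8 K → 6280 K.

6280 K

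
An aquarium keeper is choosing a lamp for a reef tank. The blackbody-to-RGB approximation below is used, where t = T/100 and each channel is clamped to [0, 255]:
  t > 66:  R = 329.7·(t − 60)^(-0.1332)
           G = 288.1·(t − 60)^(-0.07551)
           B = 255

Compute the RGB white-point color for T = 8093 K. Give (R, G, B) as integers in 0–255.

t = 8093/100 = 80.93; the t > 66 branch applies.
R = 329.7·(80.93 − 60)^(-0.1332) = 329.7·20.93^(-0.1332) = 329.7·0.66692 = 219.883.
G = 288.1·(80.93 − 60)^(-0.07551) = 288.1·20.93^(-0.07551) = 288.1·0.79482 = 228.988.
B = 255 by definition for t > 66.
Rounded: (220, 229, 255).

(220, 229, 255)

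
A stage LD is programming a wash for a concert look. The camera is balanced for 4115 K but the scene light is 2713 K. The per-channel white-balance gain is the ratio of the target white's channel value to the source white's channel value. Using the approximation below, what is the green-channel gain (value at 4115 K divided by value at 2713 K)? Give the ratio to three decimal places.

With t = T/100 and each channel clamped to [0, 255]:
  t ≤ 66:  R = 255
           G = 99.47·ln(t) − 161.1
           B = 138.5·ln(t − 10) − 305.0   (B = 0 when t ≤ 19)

At 2713 K (t = 27.13):
  G = 99.47·ln 27.13 − 161.1 = 99.47·3.3006 − 161.1 = 167.215.
At 4115 K (t = 41.15):
  G = 99.47·ln 41.15 − 161.1 = 99.47·3.7172 − 161.1 = 208.652.
Gain = 208.652 / 167.215 = 1.2478 → 1.248.

1.248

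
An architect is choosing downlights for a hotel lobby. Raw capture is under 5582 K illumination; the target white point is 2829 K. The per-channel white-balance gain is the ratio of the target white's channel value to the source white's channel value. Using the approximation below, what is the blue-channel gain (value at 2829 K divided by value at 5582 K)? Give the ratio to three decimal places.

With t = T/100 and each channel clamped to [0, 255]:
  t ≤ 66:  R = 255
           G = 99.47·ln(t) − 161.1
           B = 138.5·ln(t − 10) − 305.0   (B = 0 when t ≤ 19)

At 5582 K (t = 55.82):
  B = 138.5·ln(55.82 − 10) − 305.0 = 138.5·ln 45.82 − 305.0 = 138.5·3.8247 − 305.0 = 224.724.
At 2829 K (t = 28.29):
  B = 138.5·ln(28.29 − 10) − 305.0 = 138.5·ln 18.29 − 305.0 = 138.5·2.9064 − 305.0 = 97.530.
Gain = 97.530 / 224.724 = 0.4340 → 0.434.

0.434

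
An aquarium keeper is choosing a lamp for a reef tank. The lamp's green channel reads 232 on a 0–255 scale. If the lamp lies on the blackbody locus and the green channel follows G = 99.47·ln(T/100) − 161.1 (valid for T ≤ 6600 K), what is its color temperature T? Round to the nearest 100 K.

5200 K

ln t = (232 + 161.1) / 99.47 = 3.9519.
t = e^3.9519 = 52.036.
T = 100·t = 5204 K → 5200 K to the nearest 100 K.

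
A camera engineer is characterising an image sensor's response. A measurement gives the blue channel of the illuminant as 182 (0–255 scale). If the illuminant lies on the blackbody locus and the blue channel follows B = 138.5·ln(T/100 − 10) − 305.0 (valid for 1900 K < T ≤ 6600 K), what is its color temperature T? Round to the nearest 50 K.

4350 K

ln(t − 10) = (182 + 305.0) / 138.5 = 3.5162.
t − 10 = e^3.5162 = 33.658, so t = 43.658.
T = 100·t = 4366 K → 4350 K to the nearest 50 K.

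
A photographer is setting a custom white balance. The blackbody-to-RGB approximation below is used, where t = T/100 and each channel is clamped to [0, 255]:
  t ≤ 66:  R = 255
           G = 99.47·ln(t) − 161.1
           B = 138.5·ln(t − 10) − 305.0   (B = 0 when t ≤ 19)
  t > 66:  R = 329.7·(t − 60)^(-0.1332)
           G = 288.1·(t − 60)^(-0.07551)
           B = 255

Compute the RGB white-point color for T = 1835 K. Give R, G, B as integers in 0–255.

t = 1835/100 = 18.35; the t ≤ 66 branch applies.
R = 255 by definition for t ≤ 66.
G = 99.47·ln 18.35 − 161.1 = 99.47·2.9096 − 161.1 = 128.321.
t = 18.35 ≤ 19, so B = 0.
Rounded: (255, 128, 0).

R=255, G=128, B=0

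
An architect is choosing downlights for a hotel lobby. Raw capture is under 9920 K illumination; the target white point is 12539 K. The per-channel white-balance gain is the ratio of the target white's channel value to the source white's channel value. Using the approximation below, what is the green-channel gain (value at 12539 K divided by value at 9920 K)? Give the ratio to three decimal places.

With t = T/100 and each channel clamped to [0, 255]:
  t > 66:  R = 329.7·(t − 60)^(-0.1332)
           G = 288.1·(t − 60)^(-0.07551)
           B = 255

At 9920 K (t = 99.2):
  G = 288.1·(99.2 − 60)^(-0.07551) = 288.1·39.2^(-0.07551) = 288.1·0.75804 = 218.391.
At 12539 K (t = 125.39):
  G = 288.1·(125.39 − 60)^(-0.07551) = 288.1·65.39^(-0.07551) = 288.1·0.72931 = 210.114.
Gain = 210.114 / 218.391 = 0.9621 → 0.962.

0.962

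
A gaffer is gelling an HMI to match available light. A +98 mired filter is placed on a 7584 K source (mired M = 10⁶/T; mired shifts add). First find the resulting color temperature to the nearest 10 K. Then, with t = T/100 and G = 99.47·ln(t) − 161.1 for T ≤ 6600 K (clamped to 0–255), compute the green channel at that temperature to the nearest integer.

M_in = 10⁶/7584 = 131.86; M_out = 131.86 + (+98) = 229.86.
T_out = 10⁶/229.86 = 4350.5 K → 4350 K; t = 43.5.
G = 99.47·ln 43.5 − 161.1 = 99.47·3.7728 − 161.1 = 214.177.
Rounded: 214.

214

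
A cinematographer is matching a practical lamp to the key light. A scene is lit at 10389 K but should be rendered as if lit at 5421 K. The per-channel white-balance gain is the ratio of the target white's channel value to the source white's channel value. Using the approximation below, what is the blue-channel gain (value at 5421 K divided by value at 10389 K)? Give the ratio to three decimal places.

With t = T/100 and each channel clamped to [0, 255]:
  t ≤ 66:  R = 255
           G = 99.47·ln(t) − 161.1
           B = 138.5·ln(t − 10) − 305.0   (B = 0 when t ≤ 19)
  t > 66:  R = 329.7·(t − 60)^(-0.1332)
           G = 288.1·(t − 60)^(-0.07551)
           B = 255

At 10389 K (t = 103.89):
  B = 255 by definition for t > 66.
At 5421 K (t = 54.21):
  B = 138.5·ln(54.21 − 10) − 305.0 = 138.5·ln 44.21 − 305.0 = 138.5·3.7890 − 305.0 = 219.770.
Gain = 219.770 / 255.000 = 0.8618 → 0.862.

0.862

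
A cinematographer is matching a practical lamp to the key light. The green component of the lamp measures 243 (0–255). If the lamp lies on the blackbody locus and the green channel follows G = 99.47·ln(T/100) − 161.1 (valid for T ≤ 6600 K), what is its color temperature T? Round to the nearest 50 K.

5800 K

ln t = (243 + 161.1) / 99.47 = 4.0625.
t = e^4.0625 = 58.121.
T = 100·t = 5812 K → 5800 K to the nearest 50 K.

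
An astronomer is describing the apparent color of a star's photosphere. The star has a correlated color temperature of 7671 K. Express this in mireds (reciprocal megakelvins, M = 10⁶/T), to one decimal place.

M = 10⁶ / 7671 = 130.361 → 130.4 mireds.

130.4 mireds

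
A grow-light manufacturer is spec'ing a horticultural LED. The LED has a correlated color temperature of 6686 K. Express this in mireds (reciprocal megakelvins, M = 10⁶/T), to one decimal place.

M = 10⁶ / 6686 = 149.566 → 149.6 mireds.

149.6 mireds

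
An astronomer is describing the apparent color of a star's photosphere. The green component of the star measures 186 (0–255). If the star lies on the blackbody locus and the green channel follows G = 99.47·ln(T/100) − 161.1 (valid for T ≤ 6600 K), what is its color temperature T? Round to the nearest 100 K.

3300 K

ln t = (186 + 161.1) / 99.47 = 3.4895.
t = e^3.4895 = 32.769.
T = 100·t = 3277 K → 3300 K to the nearest 100 K.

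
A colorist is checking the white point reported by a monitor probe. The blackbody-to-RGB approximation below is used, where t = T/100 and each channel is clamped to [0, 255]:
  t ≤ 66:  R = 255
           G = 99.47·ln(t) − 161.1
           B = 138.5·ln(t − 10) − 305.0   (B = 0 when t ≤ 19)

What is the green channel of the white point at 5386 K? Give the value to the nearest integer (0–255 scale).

t = 5386/100 = 53.86; the t ≤ 66 branch applies.
G = 99.47·ln 53.86 − 161.1 = 99.47·3.9864 − 161.1 = 235.426.
Rounded: 235.

235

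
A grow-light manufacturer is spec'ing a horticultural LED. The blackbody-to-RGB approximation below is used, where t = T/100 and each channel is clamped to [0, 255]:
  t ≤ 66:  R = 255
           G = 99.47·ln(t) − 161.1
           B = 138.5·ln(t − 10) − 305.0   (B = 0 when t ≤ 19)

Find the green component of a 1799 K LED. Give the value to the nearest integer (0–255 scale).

t = 1799/100 = 17.99; the t ≤ 66 branch applies.
G = 99.47·ln 17.99 − 161.1 = 99.47·2.8898 − 161.1 = 126.350.
Rounded: 126.

126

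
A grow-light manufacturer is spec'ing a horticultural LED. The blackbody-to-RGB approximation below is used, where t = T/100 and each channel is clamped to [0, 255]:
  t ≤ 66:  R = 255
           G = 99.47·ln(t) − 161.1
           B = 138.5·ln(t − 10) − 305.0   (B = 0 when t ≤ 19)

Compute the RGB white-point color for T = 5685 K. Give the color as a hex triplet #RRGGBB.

#FFF1E4

t = 5685/100 = 56.85; the t ≤ 66 branch applies.
R = 255 by definition for t ≤ 66.
G = 99.47·ln 56.85 − 161.1 = 99.47·4.0404 − 161.1 = 240.800.
B = 138.5·ln(56.85 − 10) − 305.0 = 138.5·ln 46.85 − 305.0 = 138.5·3.8470 − 305.0 = 227.803.
Rounded: (255, 241, 228).
In hex: #FFF1E4.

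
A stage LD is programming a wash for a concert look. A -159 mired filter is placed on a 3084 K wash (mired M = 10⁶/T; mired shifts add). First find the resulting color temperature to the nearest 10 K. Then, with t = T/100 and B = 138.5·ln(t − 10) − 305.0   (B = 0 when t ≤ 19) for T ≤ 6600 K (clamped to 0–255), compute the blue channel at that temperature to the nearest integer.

238

M_in = 10⁶/3084 = 324.25; M_out = 324.25 + (-159) = 165.25.
T_out = 10⁶/165.25 = 6051.3 K → 6050 K; t = 60.5.
B = 138.5·ln(60.5 − 10) − 305.0 = 138.5·ln 50.5 − 305.0 = 138.5·3.9220 − 305.0 = 238.193.
Rounded: 238.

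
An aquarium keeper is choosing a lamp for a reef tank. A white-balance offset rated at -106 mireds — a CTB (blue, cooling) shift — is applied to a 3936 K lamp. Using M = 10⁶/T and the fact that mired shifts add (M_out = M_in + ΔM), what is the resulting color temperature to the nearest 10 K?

M_in = 10⁶/3936 = 254.07 mireds.
M_out = 254.07 + (-106) = 148.07 mireds.
T_out = 10⁶/148.07 = 6753.8 K → 6750 K.

6750 K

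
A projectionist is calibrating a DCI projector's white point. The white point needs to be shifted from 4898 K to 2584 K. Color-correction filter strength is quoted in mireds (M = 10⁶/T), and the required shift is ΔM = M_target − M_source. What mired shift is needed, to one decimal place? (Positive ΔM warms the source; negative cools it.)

M_source = 10⁶/4898 = 204.165; M_target = 10⁶/2584 = 386.997.
ΔM = 386.997 − 204.165 = 182.832 → +182.8 mireds, a warming shift.

+182.8 mireds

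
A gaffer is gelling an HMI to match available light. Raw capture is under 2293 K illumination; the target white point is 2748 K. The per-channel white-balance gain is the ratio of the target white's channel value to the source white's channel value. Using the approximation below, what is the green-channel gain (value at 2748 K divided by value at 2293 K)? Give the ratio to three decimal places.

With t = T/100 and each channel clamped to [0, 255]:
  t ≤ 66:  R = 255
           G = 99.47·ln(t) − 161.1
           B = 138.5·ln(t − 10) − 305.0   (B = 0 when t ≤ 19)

At 2293 K (t = 22.93):
  G = 99.47·ln 22.93 − 161.1 = 99.47·3.1324 − 161.1 = 150.484.
At 2748 K (t = 27.48):
  G = 99.47·ln 27.48 − 161.1 = 99.47·3.3135 − 161.1 = 168.490.
Gain = 168.490 / 150.484 = 1.1196 → 1.120.

1.120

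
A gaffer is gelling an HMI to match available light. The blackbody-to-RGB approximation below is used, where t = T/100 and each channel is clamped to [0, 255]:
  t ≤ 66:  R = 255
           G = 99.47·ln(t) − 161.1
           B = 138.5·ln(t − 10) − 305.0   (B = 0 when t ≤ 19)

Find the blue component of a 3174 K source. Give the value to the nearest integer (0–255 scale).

t = 3174/100 = 31.74; the t ≤ 66 branch applies.
B = 138.5·ln(31.74 − 10) − 305.0 = 138.5·ln 21.74 − 305.0 = 138.5·3.0792 − 305.0 = 121.463.
Rounded: 121.

121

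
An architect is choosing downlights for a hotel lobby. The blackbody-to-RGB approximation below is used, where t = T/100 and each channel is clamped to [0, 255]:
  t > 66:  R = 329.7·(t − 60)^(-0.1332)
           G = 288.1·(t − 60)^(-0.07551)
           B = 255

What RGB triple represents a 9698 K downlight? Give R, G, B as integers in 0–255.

t = 9698/100 = 96.98; the t > 66 branch applies.
R = 329.7·(96.98 − 60)^(-0.1332) = 329.7·36.98^(-0.1332) = 329.7·0.61823 = 203.829.
G = 288.1·(96.98 − 60)^(-0.07551) = 288.1·36.98^(-0.07551) = 288.1·0.76138 = 219.354.
B = 255 by definition for t > 66.
Rounded: (204, 219, 255).

R=204, G=219, B=255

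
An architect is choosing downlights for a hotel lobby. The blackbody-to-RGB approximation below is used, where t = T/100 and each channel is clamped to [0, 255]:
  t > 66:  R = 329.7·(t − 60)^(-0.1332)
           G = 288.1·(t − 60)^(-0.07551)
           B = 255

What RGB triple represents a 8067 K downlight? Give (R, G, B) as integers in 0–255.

(220, 229, 255)

t = 8067/100 = 80.67; the t > 66 branch applies.
R = 329.7·(80.67 − 60)^(-0.1332) = 329.7·20.67^(-0.1332) = 329.7·0.66803 = 220.250.
G = 288.1·(80.67 − 60)^(-0.07551) = 288.1·20.67^(-0.07551) = 288.1·0.79557 = 229.204.
B = 255 by definition for t > 66.
Rounded: (220, 229, 255).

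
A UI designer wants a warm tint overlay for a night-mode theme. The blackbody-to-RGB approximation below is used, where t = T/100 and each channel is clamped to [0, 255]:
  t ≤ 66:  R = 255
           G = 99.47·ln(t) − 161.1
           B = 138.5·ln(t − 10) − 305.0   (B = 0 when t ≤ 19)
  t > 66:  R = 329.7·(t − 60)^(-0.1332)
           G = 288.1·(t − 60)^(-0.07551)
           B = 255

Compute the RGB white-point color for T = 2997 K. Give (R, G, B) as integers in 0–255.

(255, 177, 110)

t = 2997/100 = 29.97; the t ≤ 66 branch applies.
R = 255 by definition for t ≤ 66.
G = 99.47·ln 29.97 − 161.1 = 99.47·3.4002 − 161.1 = 177.118.
B = 138.5·ln(29.97 − 10) − 305.0 = 138.5·ln 19.97 − 305.0 = 138.5·2.9942 − 305.0 = 109.701.
Rounded: (255, 177, 110).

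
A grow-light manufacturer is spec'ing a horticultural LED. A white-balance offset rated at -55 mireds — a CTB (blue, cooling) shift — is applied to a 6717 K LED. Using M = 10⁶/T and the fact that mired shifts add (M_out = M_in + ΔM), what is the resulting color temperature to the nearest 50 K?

M_in = 10⁶/6717 = 148.88 mireds.
M_out = 148.88 + (-55) = 93.88 mireds.
T_out = 10⁶/93.88 = 10652.4 K → 10650 K.

10650 K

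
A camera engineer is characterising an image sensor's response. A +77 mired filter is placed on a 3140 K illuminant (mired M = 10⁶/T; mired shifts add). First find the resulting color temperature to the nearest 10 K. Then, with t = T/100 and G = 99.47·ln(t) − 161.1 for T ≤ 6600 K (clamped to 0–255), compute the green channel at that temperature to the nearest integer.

160

M_in = 10⁶/3140 = 318.47; M_out = 318.47 + (+77) = 395.47.
T_out = 10⁶/395.47 = 2528.6 K → 2530 K; t = 25.3.
G = 99.47·ln 25.3 − 161.1 = 99.47·3.2308 − 161.1 = 160.268.
Rounded: 160.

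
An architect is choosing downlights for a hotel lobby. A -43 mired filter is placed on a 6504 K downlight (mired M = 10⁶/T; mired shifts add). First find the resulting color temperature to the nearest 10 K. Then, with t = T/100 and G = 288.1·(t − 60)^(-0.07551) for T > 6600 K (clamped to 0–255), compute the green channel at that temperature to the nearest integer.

223

M_in = 10⁶/6504 = 153.75; M_out = 153.75 + (-43) = 110.75.
T_out = 10⁶/110.75 = 9029.2 K → 9030 K; t = 90.3.
G = 288.1·(90.3 − 60)^(-0.07551) = 288.1·30.3^(-0.07551) = 288.1·0.77292 = 222.679.
Rounded: 223.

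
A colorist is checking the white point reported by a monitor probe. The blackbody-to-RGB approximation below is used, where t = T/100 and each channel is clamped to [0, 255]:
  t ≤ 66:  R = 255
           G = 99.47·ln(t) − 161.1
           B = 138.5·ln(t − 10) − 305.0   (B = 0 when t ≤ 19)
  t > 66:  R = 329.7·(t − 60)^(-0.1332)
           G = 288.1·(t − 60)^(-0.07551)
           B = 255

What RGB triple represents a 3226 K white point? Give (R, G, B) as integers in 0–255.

(255, 184, 125)

t = 3226/100 = 32.26; the t ≤ 66 branch applies.
R = 255 by definition for t ≤ 66.
G = 99.47·ln 32.26 − 161.1 = 99.47·3.4738 − 161.1 = 184.442.
B = 138.5·ln(32.26 − 10) − 305.0 = 138.5·ln 22.26 − 305.0 = 138.5·3.1028 − 305.0 = 124.737.
Rounded: (255, 184, 125).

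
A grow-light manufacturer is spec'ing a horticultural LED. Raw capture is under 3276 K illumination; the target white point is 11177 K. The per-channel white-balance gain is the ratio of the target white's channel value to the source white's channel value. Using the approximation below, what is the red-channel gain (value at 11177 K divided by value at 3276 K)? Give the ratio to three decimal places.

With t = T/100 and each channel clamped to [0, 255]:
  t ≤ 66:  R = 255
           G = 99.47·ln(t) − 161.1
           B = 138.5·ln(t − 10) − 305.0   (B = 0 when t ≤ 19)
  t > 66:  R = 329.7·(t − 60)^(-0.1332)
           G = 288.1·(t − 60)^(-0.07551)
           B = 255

At 3276 K (t = 32.76):
  R = 255 by definition for t ≤ 66.
At 11177 K (t = 111.77):
  R = 329.7·(111.77 − 60)^(-0.1332) = 329.7·51.77^(-0.1332) = 329.7·0.59113 = 194.896.
Gain = 194.896 / 255.000 = 0.7643 → 0.764.

0.764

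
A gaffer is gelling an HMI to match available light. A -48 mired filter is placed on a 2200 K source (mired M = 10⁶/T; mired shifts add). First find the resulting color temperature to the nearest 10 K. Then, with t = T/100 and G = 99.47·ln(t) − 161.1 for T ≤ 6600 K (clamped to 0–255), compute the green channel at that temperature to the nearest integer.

157

M_in = 10⁶/2200 = 454.55; M_out = 454.55 + (-48) = 406.55.
T_out = 10⁶/406.55 = 2459.7 K → 2460 K; t = 24.6.
G = 99.47·ln 24.6 − 161.1 = 99.47·3.2027 − 161.1 = 157.477.
Rounded: 157.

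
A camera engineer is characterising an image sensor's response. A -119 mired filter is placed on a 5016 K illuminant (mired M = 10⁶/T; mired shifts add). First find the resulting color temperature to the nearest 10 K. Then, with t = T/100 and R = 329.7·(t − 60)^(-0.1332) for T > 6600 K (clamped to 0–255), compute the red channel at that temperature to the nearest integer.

M_in = 10⁶/5016 = 199.36; M_out = 199.36 + (-119) = 80.36.
T_out = 10⁶/80.36 = 12443.7 K → 12440 K; t = 124.4.
R = 329.7·(124.4 − 60)^(-0.1332) = 329.7·64.4^(-0.1332) = 329.7·0.57419 = 189.311.
Rounded: 189.

189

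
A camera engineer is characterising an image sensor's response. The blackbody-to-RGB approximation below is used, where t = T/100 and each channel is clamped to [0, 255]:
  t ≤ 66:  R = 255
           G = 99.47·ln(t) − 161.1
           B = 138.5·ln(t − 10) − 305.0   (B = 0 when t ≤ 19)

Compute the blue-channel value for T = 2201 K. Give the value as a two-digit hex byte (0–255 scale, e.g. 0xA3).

t = 2201/100 = 22.01; the t ≤ 66 branch applies.
B = 138.5·ln(22.01 − 10) − 305.0 = 138.5·ln 12.01 − 305.0 = 138.5·2.4857 − 305.0 = 39.275.
Rounded: 39; in hex, 0x27.

0x27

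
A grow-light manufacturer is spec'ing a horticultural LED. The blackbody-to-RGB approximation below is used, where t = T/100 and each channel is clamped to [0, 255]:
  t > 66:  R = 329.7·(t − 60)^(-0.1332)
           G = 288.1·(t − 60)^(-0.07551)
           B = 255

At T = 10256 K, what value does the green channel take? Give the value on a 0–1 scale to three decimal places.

0.851

t = 10256/100 = 102.56; the t > 66 branch applies.
G = 288.1·(102.56 − 60)^(-0.07551) = 288.1·42.56^(-0.07551) = 288.1·0.75335 = 217.039.
On a 0–1 scale: 217.039/255 = 0.8511 → 0.851.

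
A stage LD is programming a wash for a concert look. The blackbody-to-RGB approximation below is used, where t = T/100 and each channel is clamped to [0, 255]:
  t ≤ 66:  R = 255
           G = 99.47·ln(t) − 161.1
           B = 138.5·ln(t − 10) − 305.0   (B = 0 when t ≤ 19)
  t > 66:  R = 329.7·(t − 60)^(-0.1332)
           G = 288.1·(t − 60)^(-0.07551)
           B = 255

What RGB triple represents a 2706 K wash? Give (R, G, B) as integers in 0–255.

t = 2706/100 = 27.06; the t ≤ 66 branch applies.
R = 255 by definition for t ≤ 66.
G = 99.47·ln 27.06 − 161.1 = 99.47·3.2981 − 161.1 = 166.958.
B = 138.5·ln(27.06 − 10) − 305.0 = 138.5·ln 17.06 − 305.0 = 138.5·2.8367 − 305.0 = 87.888.
Rounded: (255, 167, 88).

(255, 167, 88)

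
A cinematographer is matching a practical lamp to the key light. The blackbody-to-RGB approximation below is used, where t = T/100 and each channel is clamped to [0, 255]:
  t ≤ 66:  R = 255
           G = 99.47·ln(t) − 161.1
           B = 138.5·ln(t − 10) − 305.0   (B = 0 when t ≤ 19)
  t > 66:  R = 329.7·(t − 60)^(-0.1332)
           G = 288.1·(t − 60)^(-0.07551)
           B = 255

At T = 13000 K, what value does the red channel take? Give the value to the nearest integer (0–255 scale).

187

t = 13000/100 = 130; the t > 66 branch applies.
R = 329.7·(130 − 60)^(-0.1332) = 329.7·70^(-0.1332) = 329.7·0.56785 = 187.220.
Rounded: 187.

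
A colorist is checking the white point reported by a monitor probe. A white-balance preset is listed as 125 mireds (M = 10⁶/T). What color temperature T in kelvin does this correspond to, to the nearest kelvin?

T = 10⁶ / 125 = 8000.00 K → 8000 K.

8000 K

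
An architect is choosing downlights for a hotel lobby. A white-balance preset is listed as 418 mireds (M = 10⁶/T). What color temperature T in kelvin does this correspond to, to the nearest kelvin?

2392 K

T = 10⁶ / 418 = 2392.34 K → 2392 K.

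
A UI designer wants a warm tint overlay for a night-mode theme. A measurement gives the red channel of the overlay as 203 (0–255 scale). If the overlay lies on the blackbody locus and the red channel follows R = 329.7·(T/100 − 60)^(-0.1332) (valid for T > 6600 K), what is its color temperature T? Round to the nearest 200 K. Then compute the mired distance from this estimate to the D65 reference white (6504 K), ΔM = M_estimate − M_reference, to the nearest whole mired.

(t − 60)^(-0.1332) = 203/329.7 = 0.61571.
t − 60 = 0.61571^(1/-0.1332) = 0.61571^(-7.508) = 38.129, so t = 98.129.
T = 100·t = 9813 K → 9800 K to the nearest 200 K.
M_estimate = 10⁶/9800 = 102.04; M_reference = 10⁶/6504 = 153.75.
ΔM = 102.04 − 153.75 = -51.71 → -52 mireds.

-52 mireds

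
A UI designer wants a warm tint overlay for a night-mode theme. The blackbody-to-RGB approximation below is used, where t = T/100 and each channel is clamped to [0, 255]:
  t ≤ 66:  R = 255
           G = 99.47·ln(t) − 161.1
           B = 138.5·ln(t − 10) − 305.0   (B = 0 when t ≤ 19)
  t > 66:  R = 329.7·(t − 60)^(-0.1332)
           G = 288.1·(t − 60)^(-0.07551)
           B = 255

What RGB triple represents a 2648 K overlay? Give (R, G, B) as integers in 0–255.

t = 2648/100 = 26.48; the t ≤ 66 branch applies.
R = 255 by definition for t ≤ 66.
G = 99.47·ln 26.48 − 161.1 = 99.47·3.2764 − 161.1 = 164.802.
B = 138.5·ln(26.48 − 10) − 305.0 = 138.5·ln 16.48 − 305.0 = 138.5·2.8021 − 305.0 = 83.097.
Rounded: (255, 165, 83).

(255, 165, 83)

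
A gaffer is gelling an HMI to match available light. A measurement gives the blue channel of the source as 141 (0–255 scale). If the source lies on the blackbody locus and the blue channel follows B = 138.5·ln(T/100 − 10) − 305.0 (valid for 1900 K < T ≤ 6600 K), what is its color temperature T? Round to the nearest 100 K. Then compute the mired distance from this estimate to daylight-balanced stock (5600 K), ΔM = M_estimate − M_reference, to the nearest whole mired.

ln(t − 10) = (141 + 305.0) / 138.5 = 3.2202.
t − 10 = e^3.2202 = 25.034, so t = 35.034.
T = 100·t = 3503 K → 3500 K to the nearest 100 K.
M_estimate = 10⁶/3500 = 285.71; M_reference = 10⁶/5600 = 178.57.
ΔM = 285.71 − 178.57 = 107.14 → +107 mireds.

+107 mireds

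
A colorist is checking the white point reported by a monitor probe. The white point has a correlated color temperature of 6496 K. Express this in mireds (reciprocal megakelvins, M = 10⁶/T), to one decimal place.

153.9 mireds

M = 10⁶ / 6496 = 153.941 → 153.9 mireds.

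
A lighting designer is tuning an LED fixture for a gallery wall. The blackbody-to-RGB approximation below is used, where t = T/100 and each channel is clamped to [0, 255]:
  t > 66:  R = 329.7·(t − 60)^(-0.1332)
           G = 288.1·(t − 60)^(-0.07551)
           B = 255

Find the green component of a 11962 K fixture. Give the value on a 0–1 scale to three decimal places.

0.830

t = 11962/100 = 119.62; the t > 66 branch applies.
G = 288.1·(119.62 − 60)^(-0.07551) = 288.1·59.62^(-0.07551) = 288.1·0.73441 = 211.584.
On a 0–1 scale: 211.584/255 = 0.8297 → 0.830.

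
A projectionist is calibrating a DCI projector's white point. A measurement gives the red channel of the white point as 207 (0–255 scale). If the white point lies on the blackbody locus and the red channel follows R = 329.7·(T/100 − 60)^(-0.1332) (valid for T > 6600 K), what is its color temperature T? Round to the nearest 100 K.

9300 K

(t − 60)^(-0.1332) = 207/329.7 = 0.62784.
t − 60 = 0.62784^(1/-0.1332) = 0.62784^(-7.508) = 32.933, so t = 92.933.
T = 100·t = 9293 K → 9300 K to the nearest 100 K.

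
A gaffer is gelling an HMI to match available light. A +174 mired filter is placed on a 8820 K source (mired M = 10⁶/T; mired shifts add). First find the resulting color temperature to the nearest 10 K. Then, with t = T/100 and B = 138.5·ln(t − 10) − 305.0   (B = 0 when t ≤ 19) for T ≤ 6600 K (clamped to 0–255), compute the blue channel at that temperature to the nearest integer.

M_in = 10⁶/8820 = 113.38; M_out = 113.38 + (+174) = 287.38.
T_out = 10⁶/287.38 = 3479.7 K → 3480 K; t = 34.8.
B = 138.5·ln(34.8 − 10) − 305.0 = 138.5·ln 24.8 − 305.0 = 138.5·3.2108 − 305.0 = 139.702.
Rounded: 140.

140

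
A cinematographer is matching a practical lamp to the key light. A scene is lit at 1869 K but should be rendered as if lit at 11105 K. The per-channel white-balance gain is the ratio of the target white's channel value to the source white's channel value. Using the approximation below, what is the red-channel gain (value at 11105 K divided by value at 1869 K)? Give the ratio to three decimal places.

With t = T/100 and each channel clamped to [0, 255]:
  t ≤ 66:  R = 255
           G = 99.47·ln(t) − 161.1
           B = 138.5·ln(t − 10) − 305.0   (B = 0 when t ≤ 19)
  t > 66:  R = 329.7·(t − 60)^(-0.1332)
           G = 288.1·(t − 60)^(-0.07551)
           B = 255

At 1869 K (t = 18.69):
  R = 255 by definition for t ≤ 66.
At 11105 K (t = 111.05):
  R = 329.7·(111.05 − 60)^(-0.1332) = 329.7·51.05^(-0.1332) = 329.7·0.59224 = 195.260.
Gain = 195.260 / 255.000 = 0.7657 → 0.766.

0.766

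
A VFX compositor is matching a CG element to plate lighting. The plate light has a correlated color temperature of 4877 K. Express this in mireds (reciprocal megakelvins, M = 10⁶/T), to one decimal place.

205.0 mireds

M = 10⁶ / 4877 = 205.044 → 205.0 mireds.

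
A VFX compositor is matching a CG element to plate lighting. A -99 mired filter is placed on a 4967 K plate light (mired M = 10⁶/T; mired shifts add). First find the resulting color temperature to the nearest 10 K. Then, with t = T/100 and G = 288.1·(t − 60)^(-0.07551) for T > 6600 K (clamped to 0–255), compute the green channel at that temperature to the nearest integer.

M_in = 10⁶/4967 = 201.33; M_out = 201.33 + (-99) = 102.33.
T_out = 10⁶/102.33 = 9772.4 K → 9770 K; t = 97.7.
G = 288.1·(97.7 − 60)^(-0.07551) = 288.1·37.7^(-0.07551) = 288.1·0.76027 = 219.035.
Rounded: 219.

219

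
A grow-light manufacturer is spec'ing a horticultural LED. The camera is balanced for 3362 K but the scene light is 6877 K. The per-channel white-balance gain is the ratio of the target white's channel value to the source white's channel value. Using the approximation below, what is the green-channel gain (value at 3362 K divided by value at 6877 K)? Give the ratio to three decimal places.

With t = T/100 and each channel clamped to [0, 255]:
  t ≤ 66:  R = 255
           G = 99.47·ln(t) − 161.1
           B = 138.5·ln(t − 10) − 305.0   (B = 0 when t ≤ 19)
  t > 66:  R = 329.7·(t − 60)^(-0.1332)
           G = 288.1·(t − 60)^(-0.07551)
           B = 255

0.771

At 6877 K (t = 68.77):
  G = 288.1·(68.77 − 60)^(-0.07551) = 288.1·8.77^(-0.07551) = 288.1·0.84878 = 244.533.
At 3362 K (t = 33.62):
  G = 99.47·ln 33.62 − 161.1 = 99.47·3.5151 − 161.1 = 188.549.
Gain = 188.549 / 244.533 = 0.7711 → 0.771.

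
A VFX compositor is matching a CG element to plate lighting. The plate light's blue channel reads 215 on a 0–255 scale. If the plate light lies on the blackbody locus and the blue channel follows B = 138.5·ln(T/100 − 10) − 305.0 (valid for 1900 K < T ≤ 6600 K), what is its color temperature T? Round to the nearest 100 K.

ln(t − 10) = (215 + 305.0) / 138.5 = 3.7545.
t − 10 = e^3.7545 = 42.713, so t = 52.713.
T = 100·t = 5271 K → 5300 K to the nearest 100 K.

5300 K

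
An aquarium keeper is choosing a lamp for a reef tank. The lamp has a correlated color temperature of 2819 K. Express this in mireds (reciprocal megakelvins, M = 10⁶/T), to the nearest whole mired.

M = 10⁶ / 2819 = 354.736 → 355 mireds.

355 mireds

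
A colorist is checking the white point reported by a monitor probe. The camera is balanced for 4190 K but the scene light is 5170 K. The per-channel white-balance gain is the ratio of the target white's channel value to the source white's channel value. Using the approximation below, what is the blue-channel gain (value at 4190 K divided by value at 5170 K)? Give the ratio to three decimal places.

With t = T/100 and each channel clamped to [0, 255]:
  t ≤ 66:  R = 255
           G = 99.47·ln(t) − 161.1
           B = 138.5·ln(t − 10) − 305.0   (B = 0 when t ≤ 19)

At 5170 K (t = 51.7):
  B = 138.5·ln(51.7 − 10) − 305.0 = 138.5·ln 41.7 − 305.0 = 138.5·3.7305 − 305.0 = 211.674.
At 4190 K (t = 41.9):
  B = 138.5·ln(41.9 − 10) − 305.0 = 138.5·ln 31.9 − 305.0 = 138.5·3.4626 − 305.0 = 174.571.
Gain = 174.571 / 211.674 = 0.8247 → 0.825.

0.825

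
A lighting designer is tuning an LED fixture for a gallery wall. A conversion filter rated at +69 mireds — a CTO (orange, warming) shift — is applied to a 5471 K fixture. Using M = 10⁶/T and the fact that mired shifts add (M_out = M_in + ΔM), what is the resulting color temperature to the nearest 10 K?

M_in = 10⁶/5471 = 182.78 mireds.
M_out = 182.78 + (+69) = 251.78 mireds.
T_out = 10⁶/251.78 = 3971.7 K → 3970 K.

3970 K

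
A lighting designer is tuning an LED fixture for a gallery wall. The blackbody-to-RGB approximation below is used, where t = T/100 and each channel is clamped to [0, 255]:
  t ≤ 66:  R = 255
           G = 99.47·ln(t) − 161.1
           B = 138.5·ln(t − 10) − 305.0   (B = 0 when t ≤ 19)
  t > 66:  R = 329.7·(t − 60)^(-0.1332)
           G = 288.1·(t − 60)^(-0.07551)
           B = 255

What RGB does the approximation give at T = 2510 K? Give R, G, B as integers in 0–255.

t = 2510/100 = 25.1; the t ≤ 66 branch applies.
R = 255 by definition for t ≤ 66.
G = 99.47·ln 25.1 − 161.1 = 99.47·3.2229 − 161.1 = 159.479.
B = 138.5·ln(25.1 − 10) − 305.0 = 138.5·ln 15.1 − 305.0 = 138.5·2.7147 − 305.0 = 70.985.
Rounded: (255, 159, 71).

R=255, G=159, B=71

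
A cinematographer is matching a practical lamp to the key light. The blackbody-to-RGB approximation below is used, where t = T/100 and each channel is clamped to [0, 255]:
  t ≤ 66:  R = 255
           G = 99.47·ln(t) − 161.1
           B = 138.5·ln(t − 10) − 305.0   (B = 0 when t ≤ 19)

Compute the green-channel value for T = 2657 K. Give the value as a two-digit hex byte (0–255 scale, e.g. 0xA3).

0xA5

t = 2657/100 = 26.57; the t ≤ 66 branch applies.
G = 99.47·ln 26.57 − 161.1 = 99.47·3.2798 − 161.1 = 165.140.
Rounded: 165; in hex, 0xA5.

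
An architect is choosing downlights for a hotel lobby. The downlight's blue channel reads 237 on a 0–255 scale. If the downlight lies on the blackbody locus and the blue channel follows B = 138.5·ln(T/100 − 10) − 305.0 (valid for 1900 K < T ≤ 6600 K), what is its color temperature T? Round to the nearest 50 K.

6000 K

ln(t − 10) = (237 + 305.0) / 138.5 = 3.9134.
t − 10 = e^3.9134 = 50.067, so t = 60.067.
T = 100·t = 6007 K → 6000 K to the nearest 50 K.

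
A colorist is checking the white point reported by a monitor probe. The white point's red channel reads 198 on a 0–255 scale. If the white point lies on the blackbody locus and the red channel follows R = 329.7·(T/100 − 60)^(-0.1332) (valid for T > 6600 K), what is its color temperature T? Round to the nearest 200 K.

(t − 60)^(-0.1332) = 198/329.7 = 0.60055.
t − 60 = 0.60055^(1/-0.1332) = 0.60055^(-7.508) = 45.980, so t = 105.980.
T = 100·t = 10598 K → 10600 K to the nearest 200 K.

10600 K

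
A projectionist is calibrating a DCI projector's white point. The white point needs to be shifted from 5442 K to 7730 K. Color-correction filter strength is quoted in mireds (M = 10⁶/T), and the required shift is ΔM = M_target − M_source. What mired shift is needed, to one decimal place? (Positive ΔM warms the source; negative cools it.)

M_source = 10⁶/5442 = 183.756; M_target = 10⁶/7730 = 129.366.
ΔM = 129.366 − 183.756 = -54.390 → -54.4 mireds, a cooling shift.

-54.4 mireds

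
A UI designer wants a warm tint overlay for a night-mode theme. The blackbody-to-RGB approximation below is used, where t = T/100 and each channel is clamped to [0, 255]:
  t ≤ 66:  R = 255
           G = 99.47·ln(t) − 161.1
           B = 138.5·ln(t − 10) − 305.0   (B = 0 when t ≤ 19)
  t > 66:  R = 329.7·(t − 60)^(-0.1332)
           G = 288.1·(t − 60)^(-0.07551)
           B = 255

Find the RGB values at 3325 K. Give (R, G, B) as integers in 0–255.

t = 3325/100 = 33.25; the t ≤ 66 branch applies.
R = 255 by definition for t ≤ 66.
G = 99.47·ln 33.25 − 161.1 = 99.47·3.5041 − 161.1 = 187.448.
B = 138.5·ln(33.25 − 10) − 305.0 = 138.5·ln 23.25 − 305.0 = 138.5·3.1463 − 305.0 = 130.763.
Rounded: (255, 187, 131).

(255, 187, 131)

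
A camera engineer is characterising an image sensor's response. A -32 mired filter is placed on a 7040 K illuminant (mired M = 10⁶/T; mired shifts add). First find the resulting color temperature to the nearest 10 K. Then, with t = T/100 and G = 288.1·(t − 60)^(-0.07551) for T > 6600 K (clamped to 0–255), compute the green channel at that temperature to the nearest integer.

222

M_in = 10⁶/7040 = 142.05; M_out = 142.05 + (-32) = 110.05.
T_out = 10⁶/110.05 = 9087.2 K → 9090 K; t = 90.9.
G = 288.1·(90.9 − 60)^(-0.07551) = 288.1·30.9^(-0.07551) = 288.1·0.77178 = 222.350.
Rounded: 222.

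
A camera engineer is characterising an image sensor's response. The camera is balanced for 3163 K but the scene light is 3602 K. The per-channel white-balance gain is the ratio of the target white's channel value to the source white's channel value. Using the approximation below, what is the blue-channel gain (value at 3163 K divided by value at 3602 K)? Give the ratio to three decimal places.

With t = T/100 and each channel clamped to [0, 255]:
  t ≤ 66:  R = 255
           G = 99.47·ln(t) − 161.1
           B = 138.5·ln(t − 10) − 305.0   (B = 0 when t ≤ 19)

0.825

At 3602 K (t = 36.02):
  B = 138.5·ln(36.02 − 10) − 305.0 = 138.5·ln 26.02 − 305.0 = 138.5·3.2589 − 305.0 = 146.353.
At 3163 K (t = 31.63):
  B = 138.5·ln(31.63 − 10) − 305.0 = 138.5·ln 21.63 − 305.0 = 138.5·3.0741 − 305.0 = 120.760.
Gain = 120.760 / 146.353 = 0.8251 → 0.825.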